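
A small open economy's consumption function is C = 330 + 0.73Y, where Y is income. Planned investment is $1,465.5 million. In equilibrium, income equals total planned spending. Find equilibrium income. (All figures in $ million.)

Y = 6650

Y = C + I = 330 + 0.73Y + 1465.5
Y − 0.73Y = 1795.5
0.27Y = 1795.5, so Y = 1795.5/0.27 = 6650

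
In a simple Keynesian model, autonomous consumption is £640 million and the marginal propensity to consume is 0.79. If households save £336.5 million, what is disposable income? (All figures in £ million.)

S = Y − C = -640 + 0.21Y
-640 + 0.21Y = 336.5, so 0.21Y = 976.5 and Y = 4650

Y = 4650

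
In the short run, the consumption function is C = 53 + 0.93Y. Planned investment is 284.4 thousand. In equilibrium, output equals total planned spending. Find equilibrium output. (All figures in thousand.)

Y = C + I = 53 + 0.93Y + 284.4
Y − 0.93Y = 337.4
0.07Y = 337.4, so Y = 337.4/0.07 = 4820

Y = 4820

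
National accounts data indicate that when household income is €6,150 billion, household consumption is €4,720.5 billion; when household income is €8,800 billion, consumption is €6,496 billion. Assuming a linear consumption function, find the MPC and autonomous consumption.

MPC = ΔC/ΔY = (6496 − 4720.5)/(8800 − 6150) = 1775.5/2650 = 0.67
a = C − MPC·Y = 4720.5 − 0.67(6150) = 4720.5 − 4120.5 = 600

MPC = 0.67; a = 600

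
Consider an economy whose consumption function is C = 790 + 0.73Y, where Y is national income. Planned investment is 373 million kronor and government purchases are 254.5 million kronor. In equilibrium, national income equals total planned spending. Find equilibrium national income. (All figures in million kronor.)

Y = 5250

Y = C + I + G = 790 + 0.73Y + 373 + 254.5
Y − 0.73Y = 1417.5
0.27Y = 1417.5, so Y = 1417.5/0.27 = 5250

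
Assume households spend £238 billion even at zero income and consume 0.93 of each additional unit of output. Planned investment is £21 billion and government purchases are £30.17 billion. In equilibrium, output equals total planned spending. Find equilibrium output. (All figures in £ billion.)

Y = 4131

Y = C + I + G = 238 + 0.93Y + 21 + 30.17
Y − 0.93Y = 289.17
0.07Y = 289.17, so Y = 289.17/0.07 = 4131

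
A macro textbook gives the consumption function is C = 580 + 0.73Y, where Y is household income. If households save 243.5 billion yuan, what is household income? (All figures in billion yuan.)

Y = 3050

S = Y − C = -580 + 0.27Y
-580 + 0.27Y = 243.5, so 0.27Y = 823.5 and Y = 3050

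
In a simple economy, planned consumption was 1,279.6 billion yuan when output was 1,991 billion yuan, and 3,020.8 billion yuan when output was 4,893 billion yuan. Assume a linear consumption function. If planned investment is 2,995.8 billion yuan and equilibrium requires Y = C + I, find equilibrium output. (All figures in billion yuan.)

Y = 7702

MPC = (3020.8 − 1279.6)/(4893 − 1991) = 1741.2/2902 = 0.6
a = 1279.6 − 0.6(1991) = 85
Equilibrium: Y = 85 + 0.6Y + 2995.8
0.4Y = 3080.8, so Y = 3080.8/0.4 = 7702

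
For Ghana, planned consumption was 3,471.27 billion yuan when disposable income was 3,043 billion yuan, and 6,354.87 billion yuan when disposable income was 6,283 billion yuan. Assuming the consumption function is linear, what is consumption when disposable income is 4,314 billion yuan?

C = 4602.46

MPC = (6354.87 − 3471.27)/(6283 − 3043) = 2883.6/3240 = 0.89
a = 3471.27 − 0.89(3043) = 3471.27 − 2708.27 = 763
C = 763 + 0.89(4314) = 763 + 3839.46 = 4602.46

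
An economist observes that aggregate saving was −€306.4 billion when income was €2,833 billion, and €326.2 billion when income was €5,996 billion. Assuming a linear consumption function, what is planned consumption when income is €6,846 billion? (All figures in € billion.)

C = 6349.8

MPS = ΔS/ΔY = (326.2 − (-306.4))/(5996 − 2833) = 632.6/3163 = 0.2
MPC = 1 − MPS = 0.8
Autonomous saving = -306.4 − 0.2(2833) = -873, so a = 873
C = 873 + 0.8(6846) = 873 + 5476.8 = 6349.8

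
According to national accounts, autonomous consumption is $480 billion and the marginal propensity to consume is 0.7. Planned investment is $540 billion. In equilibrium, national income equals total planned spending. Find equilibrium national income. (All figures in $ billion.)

Y = C + I = 480 + 0.7Y + 540
Y − 0.7Y = 1020
0.3Y = 1020, so Y = 1020/0.3 = 3400

Y = 3400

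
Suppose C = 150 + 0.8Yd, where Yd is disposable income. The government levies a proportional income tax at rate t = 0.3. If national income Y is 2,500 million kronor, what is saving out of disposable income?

Yd = (1 − 0.3)(2500) = 0.7(2500) = 1750
C = 150 + 0.8(1750) = 150 + 1400 = 1550
S = Yd − C = 1750 − 1550 = 200

S = 200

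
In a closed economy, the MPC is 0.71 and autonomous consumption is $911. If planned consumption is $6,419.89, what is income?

Y = 7759

911 + 0.71Y = 6419.89
0.71Y = 5508.89, so Y = 5508.89/0.71 = 7759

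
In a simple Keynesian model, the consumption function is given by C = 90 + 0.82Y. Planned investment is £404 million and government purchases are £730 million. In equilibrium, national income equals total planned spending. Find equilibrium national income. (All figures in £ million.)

Y = 6800

Y = C + I + G = 90 + 0.82Y + 404 + 730
Y − 0.82Y = 1224
0.18Y = 1224, so Y = 1224/0.18 = 6800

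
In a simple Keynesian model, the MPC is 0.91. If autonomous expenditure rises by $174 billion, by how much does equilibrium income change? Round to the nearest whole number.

The multiplier is 1/(1 − MPC) = 1/0.09.
ΔY = 174/0.09 = 1933.33 ≈ 1933

ΔY ≈ 1933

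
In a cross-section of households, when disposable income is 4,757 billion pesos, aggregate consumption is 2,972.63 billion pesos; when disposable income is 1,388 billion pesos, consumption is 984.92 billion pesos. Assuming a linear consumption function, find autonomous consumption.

MPC = ΔC/ΔY = (2972.63 − 984.92)/(4757 − 1388) = 1987.71/3369 = 0.59
a = C − MPC·Y = 984.92 − 0.59(1388) = 984.92 − 818.92 = 166

a = 166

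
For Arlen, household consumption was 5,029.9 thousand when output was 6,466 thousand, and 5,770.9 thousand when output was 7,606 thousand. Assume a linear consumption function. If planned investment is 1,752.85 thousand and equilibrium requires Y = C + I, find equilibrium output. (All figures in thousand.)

Y = 7371

MPC = (5770.9 − 5029.9)/(7606 − 6466) = 741/1140 = 0.65
a = 5029.9 − 0.65(6466) = 827
Equilibrium: Y = 827 + 0.65Y + 1752.85
0.35Y = 2579.85, so Y = 2579.85/0.35 = 7371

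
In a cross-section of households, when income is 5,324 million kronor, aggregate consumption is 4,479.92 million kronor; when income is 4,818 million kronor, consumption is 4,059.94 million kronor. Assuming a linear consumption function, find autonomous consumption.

a = 61

MPC = ΔC/ΔY = (4479.92 − 4059.94)/(5324 − 4818) = 419.98/506 = 0.83
a = C − MPC·Y = 4059.94 − 0.83(4818) = 4059.94 − 3998.94 = 61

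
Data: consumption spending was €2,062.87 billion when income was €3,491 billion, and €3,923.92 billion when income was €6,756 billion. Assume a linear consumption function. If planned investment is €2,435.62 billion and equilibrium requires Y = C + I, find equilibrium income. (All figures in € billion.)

Y = 5834

MPC = (3923.92 − 2062.87)/(6756 − 3491) = 1861.05/3265 = 0.57
a = 2062.87 − 0.57(3491) = 73
Equilibrium: Y = 73 + 0.57Y + 2435.62
0.43Y = 2508.62, so Y = 2508.62/0.43 = 5834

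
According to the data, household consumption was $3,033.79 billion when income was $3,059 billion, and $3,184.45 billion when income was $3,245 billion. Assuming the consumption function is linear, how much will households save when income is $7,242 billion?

S = 819.98

MPC = (3184.45 − 3033.79)/(3245 − 3059) = 150.66/186 = 0.81
a = 3033.79 − 0.81(3059) = 3033.79 − 2477.79 = 556
C = 556 + 0.81(7242) = 6422.02
S = 7242 − 6422.02 = 819.98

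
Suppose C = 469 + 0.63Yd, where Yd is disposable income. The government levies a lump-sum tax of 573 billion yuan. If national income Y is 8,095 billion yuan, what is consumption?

C = 5207.86

Yd = Y − T = 8095 − 573 = 7522
C = 469 + 0.63(7522) = 469 + 4738.86 = 5207.86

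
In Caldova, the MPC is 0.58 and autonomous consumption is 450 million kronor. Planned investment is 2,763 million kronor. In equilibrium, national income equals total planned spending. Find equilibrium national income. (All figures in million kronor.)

Y = C + I = 450 + 0.58Y + 2763
Y − 0.58Y = 3213
0.42Y = 3213, so Y = 3213/0.42 = 7650

Y = 7650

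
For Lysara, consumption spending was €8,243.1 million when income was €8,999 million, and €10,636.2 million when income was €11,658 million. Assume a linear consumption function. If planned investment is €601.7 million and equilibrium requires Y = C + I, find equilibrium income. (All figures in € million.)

Y = 7457

MPC = (10636.2 − 8243.1)/(11658 − 8999) = 2393.1/2659 = 0.9
a = 8243.1 − 0.9(8999) = 144
Equilibrium: Y = 144 + 0.9Y + 601.7
0.1Y = 745.7, so Y = 745.7/0.1 = 7457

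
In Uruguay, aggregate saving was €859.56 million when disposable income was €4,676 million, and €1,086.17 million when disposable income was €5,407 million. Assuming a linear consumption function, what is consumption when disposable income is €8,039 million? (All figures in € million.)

MPS = ΔS/ΔY = (1086.17 − 859.56)/(5407 − 4676) = 226.61/731 = 0.31
MPC = 1 − MPS = 0.69
Autonomous saving = 859.56 − 0.31(4676) = -590, so a = 590
C = 590 + 0.69(8039) = 590 + 5546.91 = 6136.91

C = 6136.91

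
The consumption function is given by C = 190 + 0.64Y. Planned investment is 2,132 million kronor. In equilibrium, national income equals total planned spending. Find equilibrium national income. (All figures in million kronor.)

Y = 6450

Y = C + I = 190 + 0.64Y + 2132
Y − 0.64Y = 2322
0.36Y = 2322, so Y = 2322/0.36 = 6450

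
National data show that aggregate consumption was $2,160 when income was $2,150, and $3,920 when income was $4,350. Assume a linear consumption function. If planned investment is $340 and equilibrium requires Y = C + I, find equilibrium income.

MPC = (3920 − 2160)/(4350 − 2150) = 1760/2200 = 0.8
a = 2160 − 0.8(2150) = 440
Equilibrium: Y = 440 + 0.8Y + 340
0.2Y = 780, so Y = 780/0.2 = 3900

Y = 3900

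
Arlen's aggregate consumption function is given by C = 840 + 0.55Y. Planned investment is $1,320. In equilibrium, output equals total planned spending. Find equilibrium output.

Y = 4800

Y = C + I = 840 + 0.55Y + 1320
Y − 0.55Y = 2160
0.45Y = 2160, so Y = 2160/0.45 = 4800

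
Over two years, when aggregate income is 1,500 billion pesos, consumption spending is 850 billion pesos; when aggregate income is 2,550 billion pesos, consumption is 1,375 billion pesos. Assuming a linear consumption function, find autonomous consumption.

MPC = ΔC/ΔY = (1375 − 850)/(2550 − 1500) = 525/1050 = 0.5
a = C − MPC·Y = 850 − 0.5(1500) = 850 − 750 = 100

a = 100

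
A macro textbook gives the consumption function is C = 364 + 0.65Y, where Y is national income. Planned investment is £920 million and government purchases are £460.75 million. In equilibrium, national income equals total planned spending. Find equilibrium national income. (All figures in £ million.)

Y = C + I + G = 364 + 0.65Y + 920 + 460.75
Y − 0.65Y = 1744.75
0.35Y = 1744.75, so Y = 1744.75/0.35 = 4985

Y = 4985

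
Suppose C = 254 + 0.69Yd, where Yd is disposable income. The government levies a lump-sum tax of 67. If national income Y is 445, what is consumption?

Yd = Y − T = 445 − 67 = 378
C = 254 + 0.69(378) = 254 + 260.82 = 514.82

C = 514.82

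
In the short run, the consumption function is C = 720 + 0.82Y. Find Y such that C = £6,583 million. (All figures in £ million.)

Y = 7150

720 + 0.82Y = 6583
0.82Y = 5863, so Y = 5863/0.82 = 7150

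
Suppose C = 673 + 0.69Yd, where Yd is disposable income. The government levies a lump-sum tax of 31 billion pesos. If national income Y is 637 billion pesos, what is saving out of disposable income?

S = -485.14

Yd = Y − T = 637 − 31 = 606
C = 673 + 0.69(606) = 673 + 418.14 = 1091.14
S = Yd − C = 606 − 1091.14 = -485.14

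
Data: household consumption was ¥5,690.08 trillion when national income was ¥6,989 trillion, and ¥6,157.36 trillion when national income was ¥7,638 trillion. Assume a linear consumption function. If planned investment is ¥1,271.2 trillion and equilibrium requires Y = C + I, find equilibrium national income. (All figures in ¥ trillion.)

MPC = (6157.36 − 5690.08)/(7638 − 6989) = 467.28/649 = 0.72
a = 5690.08 − 0.72(6989) = 658
Equilibrium: Y = 658 + 0.72Y + 1271.2
0.28Y = 1929.2, so Y = 1929.2/0.28 = 6890

Y = 6890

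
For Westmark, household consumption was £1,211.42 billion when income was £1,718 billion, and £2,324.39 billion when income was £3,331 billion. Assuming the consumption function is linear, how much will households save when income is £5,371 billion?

MPC = (2324.39 − 1211.42)/(3331 − 1718) = 1112.97/1613 = 0.69
a = 1211.42 − 0.69(1718) = 1211.42 − 1185.42 = 26
C = 26 + 0.69(5371) = 3731.99
S = 5371 − 3731.99 = 1639.01

S = 1639.01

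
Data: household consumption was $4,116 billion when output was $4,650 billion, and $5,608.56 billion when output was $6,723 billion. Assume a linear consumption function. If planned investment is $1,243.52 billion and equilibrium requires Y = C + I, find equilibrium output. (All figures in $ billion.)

MPC = (5608.56 − 4116)/(6723 − 4650) = 1492.56/2073 = 0.72
a = 4116 − 0.72(4650) = 768
Equilibrium: Y = 768 + 0.72Y + 1243.52
0.28Y = 2011.52, so Y = 2011.52/0.28 = 7184

Y = 7184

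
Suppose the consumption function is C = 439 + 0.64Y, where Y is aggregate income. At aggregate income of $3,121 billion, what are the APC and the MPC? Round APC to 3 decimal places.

APC = 0.781; MPC = 0.64

MPC = 0.64 (the slope of the consumption function)
C = 439 + 0.64(3121) = 2436.44, so APC = 2436.44/3121 = 0.781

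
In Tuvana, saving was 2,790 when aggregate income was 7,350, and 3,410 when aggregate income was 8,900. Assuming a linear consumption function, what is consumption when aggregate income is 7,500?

MPS = ΔS/ΔY = (3410 − 2790)/(8900 − 7350) = 620/1550 = 0.4
MPC = 1 − MPS = 0.6
Autonomous saving = 2790 − 0.4(7350) = -150, so a = 150
C = 150 + 0.6(7500) = 150 + 4500 = 4650

C = 4650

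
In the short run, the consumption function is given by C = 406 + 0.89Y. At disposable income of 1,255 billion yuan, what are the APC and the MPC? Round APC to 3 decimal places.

MPC = 0.89 (the slope of the consumption function)
C = 406 + 0.89(1255) = 1522.95, so APC = 1522.95/1255 = 1.214

APC = 1.214; MPC = 0.89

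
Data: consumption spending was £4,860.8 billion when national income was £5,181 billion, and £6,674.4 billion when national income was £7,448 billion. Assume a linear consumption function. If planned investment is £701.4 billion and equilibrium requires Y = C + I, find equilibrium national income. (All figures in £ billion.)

Y = 7087

MPC = (6674.4 − 4860.8)/(7448 − 5181) = 1813.6/2267 = 0.8
a = 4860.8 − 0.8(5181) = 716
Equilibrium: Y = 716 + 0.8Y + 701.4
0.2Y = 1417.4, so Y = 1417.4/0.2 = 7087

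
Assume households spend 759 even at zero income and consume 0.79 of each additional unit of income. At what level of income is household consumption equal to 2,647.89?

Y = 2391

759 + 0.79Y = 2647.89
0.79Y = 1888.89, so Y = 1888.89/0.79 = 2391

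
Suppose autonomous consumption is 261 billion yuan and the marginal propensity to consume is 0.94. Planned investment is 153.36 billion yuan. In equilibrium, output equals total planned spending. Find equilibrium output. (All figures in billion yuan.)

Y = C + I = 261 + 0.94Y + 153.36
Y − 0.94Y = 414.36
0.06Y = 414.36, so Y = 414.36/0.06 = 6906

Y = 6906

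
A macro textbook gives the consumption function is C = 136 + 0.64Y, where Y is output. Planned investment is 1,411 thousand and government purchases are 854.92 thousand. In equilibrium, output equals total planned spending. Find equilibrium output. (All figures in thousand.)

Y = C + I + G = 136 + 0.64Y + 1411 + 854.92
Y − 0.64Y = 2401.92
0.36Y = 2401.92, so Y = 2401.92/0.36 = 6672

Y = 6672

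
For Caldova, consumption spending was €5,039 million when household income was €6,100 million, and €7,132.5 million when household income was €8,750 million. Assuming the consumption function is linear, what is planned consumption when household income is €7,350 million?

MPC = (7132.5 − 5039)/(8750 − 6100) = 2093.5/2650 = 0.79
a = 5039 − 0.79(6100) = 5039 − 4819 = 220
C = 220 + 0.79(7350) = 220 + 5806.5 = 6026.5

C = 6026.5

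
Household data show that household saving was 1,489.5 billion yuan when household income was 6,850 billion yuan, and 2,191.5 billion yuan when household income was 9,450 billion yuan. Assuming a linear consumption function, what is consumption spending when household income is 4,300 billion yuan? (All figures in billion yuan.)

MPS = ΔS/ΔY = (2191.5 − 1489.5)/(9450 − 6850) = 702/2600 = 0.27
MPC = 1 − MPS = 0.73
Autonomous saving = 1489.5 − 0.27(6850) = -360, so a = 360
C = 360 + 0.73(4300) = 360 + 3139 = 3499

C = 3499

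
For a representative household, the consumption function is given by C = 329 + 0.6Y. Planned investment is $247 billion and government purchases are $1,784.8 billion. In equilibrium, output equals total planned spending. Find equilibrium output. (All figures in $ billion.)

Y = 5902

Y = C + I + G = 329 + 0.6Y + 247 + 1784.8
Y − 0.6Y = 2360.8
0.4Y = 2360.8, so Y = 2360.8/0.4 = 5902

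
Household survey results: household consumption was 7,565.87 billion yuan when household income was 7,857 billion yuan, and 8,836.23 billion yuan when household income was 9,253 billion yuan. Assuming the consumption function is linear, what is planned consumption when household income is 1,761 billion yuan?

C = 2018.51

MPC = (8836.23 − 7565.87)/(9253 − 7857) = 1270.36/1396 = 0.91
a = 7565.87 − 0.91(7857) = 7565.87 − 7149.87 = 416
C = 416 + 0.91(1761) = 416 + 1602.51 = 2018.51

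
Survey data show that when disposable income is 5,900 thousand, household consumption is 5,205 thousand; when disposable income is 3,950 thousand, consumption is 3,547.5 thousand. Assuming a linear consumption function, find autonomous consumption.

a = 190

MPC = ΔC/ΔY = (5205 − 3547.5)/(5900 − 3950) = 1657.5/1950 = 0.85
a = C − MPC·Y = 3547.5 − 0.85(3950) = 3547.5 − 3357.5 = 190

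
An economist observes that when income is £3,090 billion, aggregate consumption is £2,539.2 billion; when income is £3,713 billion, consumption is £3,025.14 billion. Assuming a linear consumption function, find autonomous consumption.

MPC = ΔC/ΔY = (3025.14 − 2539.2)/(3713 − 3090) = 485.94/623 = 0.78
a = C − MPC·Y = 2539.2 − 0.78(3090) = 2539.2 − 2410.2 = 129

a = 129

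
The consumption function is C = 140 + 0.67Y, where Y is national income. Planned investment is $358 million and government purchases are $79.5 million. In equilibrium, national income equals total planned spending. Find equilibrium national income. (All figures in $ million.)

Y = C + I + G = 140 + 0.67Y + 358 + 79.5
Y − 0.67Y = 577.5
0.33Y = 577.5, so Y = 577.5/0.33 = 1750

Y = 1750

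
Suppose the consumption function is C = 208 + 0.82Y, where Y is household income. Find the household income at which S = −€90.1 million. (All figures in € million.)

S = Y − C = -208 + 0.18Y
-208 + 0.18Y = -90.1, so 0.18Y = 117.9 and Y = 655

Y = 655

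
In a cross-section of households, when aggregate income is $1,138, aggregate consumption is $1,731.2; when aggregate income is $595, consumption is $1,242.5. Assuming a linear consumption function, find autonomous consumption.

MPC = ΔC/ΔY = (1731.2 − 1242.5)/(1138 − 595) = 488.7/543 = 0.9
a = C − MPC·Y = 1242.5 − 0.9(595) = 1242.5 − 535.5 = 707

a = 707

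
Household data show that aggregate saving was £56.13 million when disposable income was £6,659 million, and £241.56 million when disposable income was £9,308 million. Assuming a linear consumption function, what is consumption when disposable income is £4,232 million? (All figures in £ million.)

C = 4345.76

MPS = ΔS/ΔY = (241.56 − 56.13)/(9308 − 6659) = 185.43/2649 = 0.07
MPC = 1 − MPS = 0.93
Autonomous saving = 56.13 − 0.07(6659) = -410, so a = 410
C = 410 + 0.93(4232) = 410 + 3935.76 = 4345.76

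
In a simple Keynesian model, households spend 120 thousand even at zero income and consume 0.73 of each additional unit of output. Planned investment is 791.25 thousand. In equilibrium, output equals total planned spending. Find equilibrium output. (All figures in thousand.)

Y = C + I = 120 + 0.73Y + 791.25
Y − 0.73Y = 911.25
0.27Y = 911.25, so Y = 911.25/0.27 = 3375

Y = 3375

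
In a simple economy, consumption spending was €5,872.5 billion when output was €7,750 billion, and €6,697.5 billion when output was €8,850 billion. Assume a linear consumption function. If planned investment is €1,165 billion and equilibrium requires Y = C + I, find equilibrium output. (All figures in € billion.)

Y = 4900

MPC = (6697.5 − 5872.5)/(8850 − 7750) = 825/1100 = 0.75
a = 5872.5 − 0.75(7750) = 60
Equilibrium: Y = 60 + 0.75Y + 1165
0.25Y = 1225, so Y = 1225/0.25 = 4900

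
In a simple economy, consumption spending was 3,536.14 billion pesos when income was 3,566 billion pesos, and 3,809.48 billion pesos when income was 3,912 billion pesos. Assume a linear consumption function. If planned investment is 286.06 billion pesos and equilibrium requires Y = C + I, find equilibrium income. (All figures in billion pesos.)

MPC = (3809.48 − 3536.14)/(3912 − 3566) = 273.34/346 = 0.79
a = 3536.14 − 0.79(3566) = 719
Equilibrium: Y = 719 + 0.79Y + 286.06
0.21Y = 1005.06, so Y = 1005.06/0.21 = 4786

Y = 4786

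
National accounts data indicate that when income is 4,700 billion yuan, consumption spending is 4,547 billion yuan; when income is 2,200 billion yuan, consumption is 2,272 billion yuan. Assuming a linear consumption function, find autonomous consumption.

MPC = ΔC/ΔY = (4547 − 2272)/(4700 − 2200) = 2275/2500 = 0.91
a = C − MPC·Y = 2272 − 0.91(2200) = 2272 − 2002 = 270

a = 270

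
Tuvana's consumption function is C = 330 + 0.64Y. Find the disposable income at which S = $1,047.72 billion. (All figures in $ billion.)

S = Y − C = -330 + 0.36Y
-330 + 0.36Y = 1047.72, so 0.36Y = 1377.72 and Y = 3827

Y = 3827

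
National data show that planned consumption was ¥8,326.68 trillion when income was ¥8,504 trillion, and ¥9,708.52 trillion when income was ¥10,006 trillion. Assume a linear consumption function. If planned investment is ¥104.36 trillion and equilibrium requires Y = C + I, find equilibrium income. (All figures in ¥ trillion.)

Y = 7592

MPC = (9708.52 − 8326.68)/(10006 − 8504) = 1381.84/1502 = 0.92
a = 8326.68 − 0.92(8504) = 503
Equilibrium: Y = 503 + 0.92Y + 104.36
0.08Y = 607.36, so Y = 607.36/0.08 = 7592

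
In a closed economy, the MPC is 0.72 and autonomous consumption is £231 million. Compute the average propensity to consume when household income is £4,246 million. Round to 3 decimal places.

C = 231 + 0.72(4246) = 3288.12
APC = C/Y = 3288.12/4246 = 0.774

APC = 0.774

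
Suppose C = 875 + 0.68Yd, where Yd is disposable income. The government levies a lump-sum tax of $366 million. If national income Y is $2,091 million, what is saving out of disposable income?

S = -323

Yd = Y − T = 2091 − 366 = 1725
C = 875 + 0.68(1725) = 875 + 1173 = 2048
S = Yd − C = 1725 − 2048 = -323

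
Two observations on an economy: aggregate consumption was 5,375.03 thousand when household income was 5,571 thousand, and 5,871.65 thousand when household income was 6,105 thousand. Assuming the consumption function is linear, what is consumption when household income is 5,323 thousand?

MPC = (5871.65 − 5375.03)/(6105 − 5571) = 496.62/534 = 0.93
a = 5375.03 − 0.93(5571) = 5375.03 − 5181.03 = 194
C = 194 + 0.93(5323) = 194 + 4950.39 = 5144.39

C = 5144.39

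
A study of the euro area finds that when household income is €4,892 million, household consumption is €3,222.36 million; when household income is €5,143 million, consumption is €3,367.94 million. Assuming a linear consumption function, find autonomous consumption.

a = 385

MPC = ΔC/ΔY = (3367.94 − 3222.36)/(5143 − 4892) = 145.58/251 = 0.58
a = C − MPC·Y = 3222.36 − 0.58(4892) = 3222.36 − 2837.36 = 385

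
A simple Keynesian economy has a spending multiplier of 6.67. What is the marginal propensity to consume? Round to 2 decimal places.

k = 1/(1 − MPC), so 1 − MPC = 1/k = 1/6.67 = 0.1499
MPC = 1 − 0.1499 = 0.85

MPC = 0.85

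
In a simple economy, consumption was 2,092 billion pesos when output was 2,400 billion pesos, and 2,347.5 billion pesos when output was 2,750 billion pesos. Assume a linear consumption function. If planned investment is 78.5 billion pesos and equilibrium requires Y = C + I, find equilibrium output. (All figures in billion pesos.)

Y = 1550

MPC = (2347.5 − 2092)/(2750 − 2400) = 255.5/350 = 0.73
a = 2092 − 0.73(2400) = 340
Equilibrium: Y = 340 + 0.73Y + 78.5
0.27Y = 418.5, so Y = 418.5/0.27 = 1550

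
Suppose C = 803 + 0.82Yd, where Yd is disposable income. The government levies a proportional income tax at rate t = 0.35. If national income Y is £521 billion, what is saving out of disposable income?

Yd = (1 − 0.35)(521) = 0.65(521) = 338.65
C = 803 + 0.82(338.65) = 803 + 277.693 = 1080.693
S = Yd − C = 338.65 − 1080.693 = -742.043

S = -742.043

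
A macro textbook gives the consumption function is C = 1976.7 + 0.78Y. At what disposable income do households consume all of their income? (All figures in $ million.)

Y = 8985

At break-even, C = Y: 1976.7 + 0.78Y = Y
0.22Y = 1976.7, so Y = 1976.7/0.22 = 8985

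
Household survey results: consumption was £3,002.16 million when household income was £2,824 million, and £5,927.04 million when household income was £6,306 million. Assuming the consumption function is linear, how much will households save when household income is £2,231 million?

S = -273.04

MPC = (5927.04 − 3002.16)/(6306 − 2824) = 2924.88/3482 = 0.84
a = 3002.16 − 0.84(2824) = 3002.16 − 2372.16 = 630
C = 630 + 0.84(2231) = 2504.04
S = 2231 − 2504.04 = -273.04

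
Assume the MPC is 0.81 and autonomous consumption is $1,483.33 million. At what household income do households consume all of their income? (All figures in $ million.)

Y = 7807

At break-even, C = Y: 1483.33 + 0.81Y = Y
0.19Y = 1483.33, so Y = 1483.33/0.19 = 7807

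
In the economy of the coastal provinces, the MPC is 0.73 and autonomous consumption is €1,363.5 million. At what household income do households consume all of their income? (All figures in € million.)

At break-even, C = Y: 1363.5 + 0.73Y = Y
0.27Y = 1363.5, so Y = 1363.5/0.27 = 5050

Y = 5050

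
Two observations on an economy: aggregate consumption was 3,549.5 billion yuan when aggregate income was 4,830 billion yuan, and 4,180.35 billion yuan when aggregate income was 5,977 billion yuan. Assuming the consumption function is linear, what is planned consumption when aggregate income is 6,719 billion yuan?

MPC = (4180.35 − 3549.5)/(5977 − 4830) = 630.85/1147 = 0.55
a = 3549.5 − 0.55(4830) = 3549.5 − 2656.5 = 893
C = 893 + 0.55(6719) = 893 + 3695.45 = 4588.45

C = 4588.45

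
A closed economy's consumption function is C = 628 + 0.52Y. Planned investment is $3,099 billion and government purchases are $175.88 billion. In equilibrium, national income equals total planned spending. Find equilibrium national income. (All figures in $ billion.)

Y = C + I + G = 628 + 0.52Y + 3099 + 175.88
Y − 0.52Y = 3902.88
0.48Y = 3902.88, so Y = 3902.88/0.48 = 8131

Y = 8131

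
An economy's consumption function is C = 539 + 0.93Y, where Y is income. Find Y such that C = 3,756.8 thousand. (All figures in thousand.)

539 + 0.93Y = 3756.8
0.93Y = 3217.8, so Y = 3217.8/0.93 = 3460

Y = 3460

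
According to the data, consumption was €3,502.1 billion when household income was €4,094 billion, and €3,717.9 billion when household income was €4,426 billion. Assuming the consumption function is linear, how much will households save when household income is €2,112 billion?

S = -101.8

MPC = (3717.9 − 3502.1)/(4426 − 4094) = 215.8/332 = 0.65
a = 3502.1 − 0.65(4094) = 3502.1 − 2661.1 = 841
C = 841 + 0.65(2112) = 2213.8
S = 2112 − 2213.8 = -101.8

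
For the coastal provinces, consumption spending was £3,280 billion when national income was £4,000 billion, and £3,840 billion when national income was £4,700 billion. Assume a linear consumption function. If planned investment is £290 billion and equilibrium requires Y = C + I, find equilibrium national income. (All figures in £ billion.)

MPC = (3840 − 3280)/(4700 − 4000) = 560/700 = 0.8
a = 3280 − 0.8(4000) = 80
Equilibrium: Y = 80 + 0.8Y + 290
0.2Y = 370, so Y = 370/0.2 = 1850

Y = 1850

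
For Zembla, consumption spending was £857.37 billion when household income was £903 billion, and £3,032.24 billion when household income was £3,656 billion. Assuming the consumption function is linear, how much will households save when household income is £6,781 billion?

MPC = (3032.24 − 857.37)/(3656 − 903) = 2174.87/2753 = 0.79
a = 857.37 − 0.79(903) = 857.37 − 713.37 = 144
C = 144 + 0.79(6781) = 5500.99
S = 6781 − 5500.99 = 1280.01

S = 1280.01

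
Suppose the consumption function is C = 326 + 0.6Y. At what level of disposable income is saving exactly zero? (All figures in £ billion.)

Y = 815

At break-even, C = Y: 326 + 0.6Y = Y
0.4Y = 326, so Y = 326/0.4 = 815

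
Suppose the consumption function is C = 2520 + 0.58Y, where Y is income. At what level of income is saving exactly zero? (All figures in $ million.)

Y = 6000

At break-even, C = Y: 2520 + 0.58Y = Y
0.42Y = 2520, so Y = 2520/0.42 = 6000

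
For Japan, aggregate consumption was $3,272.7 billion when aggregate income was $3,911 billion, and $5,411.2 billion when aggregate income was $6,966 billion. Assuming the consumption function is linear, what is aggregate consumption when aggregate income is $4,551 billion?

C = 3720.7

MPC = (5411.2 − 3272.7)/(6966 − 3911) = 2138.5/3055 = 0.7
a = 3272.7 − 0.7(3911) = 3272.7 − 2737.7 = 535
C = 535 + 0.7(4551) = 535 + 3185.7 = 3720.7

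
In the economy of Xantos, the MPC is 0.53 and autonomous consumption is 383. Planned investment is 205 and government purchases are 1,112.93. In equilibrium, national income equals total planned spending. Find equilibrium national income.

Y = C + I + G = 383 + 0.53Y + 205 + 1112.93
Y − 0.53Y = 1700.93
0.47Y = 1700.93, so Y = 1700.93/0.47 = 3619

Y = 3619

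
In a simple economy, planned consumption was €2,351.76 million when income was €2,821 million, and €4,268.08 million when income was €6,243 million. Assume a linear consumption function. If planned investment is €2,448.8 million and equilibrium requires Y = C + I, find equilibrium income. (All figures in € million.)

MPC = (4268.08 − 2351.76)/(6243 − 2821) = 1916.32/3422 = 0.56
a = 2351.76 − 0.56(2821) = 772
Equilibrium: Y = 772 + 0.56Y + 2448.8
0.44Y = 3220.8, so Y = 3220.8/0.44 = 7320

Y = 7320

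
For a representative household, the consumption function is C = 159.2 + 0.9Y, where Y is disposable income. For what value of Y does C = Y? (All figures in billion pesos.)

At break-even, C = Y: 159.2 + 0.9Y = Y
0.1Y = 159.2, so Y = 159.2/0.1 = 1592

Y = 1592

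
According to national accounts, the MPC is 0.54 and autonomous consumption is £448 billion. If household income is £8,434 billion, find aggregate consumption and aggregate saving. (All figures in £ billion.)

C = 448 + 0.54(8434) = 448 + 4554.36 = 5002.36
S = Y − C = 8434 − 5002.36 = 3431.64

C = 5002.36; S = 3431.64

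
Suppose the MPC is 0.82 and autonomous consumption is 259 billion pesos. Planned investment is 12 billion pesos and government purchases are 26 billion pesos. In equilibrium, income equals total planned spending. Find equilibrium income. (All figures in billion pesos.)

Y = 1650

Y = C + I + G = 259 + 0.82Y + 12 + 26
Y − 0.82Y = 297
0.18Y = 297, so Y = 297/0.18 = 1650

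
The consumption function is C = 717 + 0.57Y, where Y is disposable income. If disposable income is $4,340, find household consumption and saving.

C = 717 + 0.57(4340) = 717 + 2473.8 = 3190.8
S = Y − C = 4340 − 3190.8 = 1149.2

C = 3190.8; S = 1149.2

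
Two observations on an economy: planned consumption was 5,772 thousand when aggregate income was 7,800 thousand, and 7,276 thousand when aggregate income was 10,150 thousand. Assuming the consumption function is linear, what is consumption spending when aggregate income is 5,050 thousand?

MPC = (7276 − 5772)/(10150 − 7800) = 1504/2350 = 0.64
a = 5772 − 0.64(7800) = 5772 − 4992 = 780
C = 780 + 0.64(5050) = 780 + 3232 = 4012

C = 4012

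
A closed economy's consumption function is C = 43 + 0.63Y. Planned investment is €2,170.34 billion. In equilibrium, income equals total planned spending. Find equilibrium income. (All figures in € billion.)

Y = C + I = 43 + 0.63Y + 2170.34
Y − 0.63Y = 2213.34
0.37Y = 2213.34, so Y = 2213.34/0.37 = 5982

Y = 5982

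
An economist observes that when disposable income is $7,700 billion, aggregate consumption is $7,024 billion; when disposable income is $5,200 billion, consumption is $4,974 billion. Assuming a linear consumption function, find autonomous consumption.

a = 710

MPC = ΔC/ΔY = (7024 − 4974)/(7700 − 5200) = 2050/2500 = 0.82
a = C − MPC·Y = 4974 − 0.82(5200) = 4974 − 4264 = 710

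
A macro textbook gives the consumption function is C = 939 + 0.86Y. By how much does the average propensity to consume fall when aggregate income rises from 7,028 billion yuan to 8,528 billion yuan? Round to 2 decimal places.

ΔAPC = 0.02

At Y = 7028: C = 939 + 0.86(7028) = 6983.08, APC = 6983.08/7028 = 0.994
At Y = 8528: C = 8273.08, APC = 8273.08/8528 = 0.970
Fall in APC = 0.994 − 0.970 = 0.024 ≈ 0.02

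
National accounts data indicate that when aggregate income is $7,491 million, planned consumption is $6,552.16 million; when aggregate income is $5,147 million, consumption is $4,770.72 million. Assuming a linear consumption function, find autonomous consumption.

MPC = ΔC/ΔY = (6552.16 − 4770.72)/(7491 − 5147) = 1781.44/2344 = 0.76
a = C − MPC·Y = 4770.72 − 0.76(5147) = 4770.72 − 3911.72 = 859

a = 859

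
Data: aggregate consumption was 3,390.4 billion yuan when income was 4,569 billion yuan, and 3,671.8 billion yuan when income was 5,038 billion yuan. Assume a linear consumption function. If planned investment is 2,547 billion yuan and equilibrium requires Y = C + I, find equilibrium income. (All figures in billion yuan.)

MPC = (3671.8 − 3390.4)/(5038 − 4569) = 281.4/469 = 0.6
a = 3390.4 − 0.6(4569) = 649
Equilibrium: Y = 649 + 0.6Y + 2547
0.4Y = 3196, so Y = 3196/0.4 = 7990

Y = 7990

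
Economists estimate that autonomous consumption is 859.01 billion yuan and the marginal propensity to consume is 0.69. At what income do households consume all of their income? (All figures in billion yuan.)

At break-even, C = Y: 859.01 + 0.69Y = Y
0.31Y = 859.01, so Y = 859.01/0.31 = 2771

Y = 2771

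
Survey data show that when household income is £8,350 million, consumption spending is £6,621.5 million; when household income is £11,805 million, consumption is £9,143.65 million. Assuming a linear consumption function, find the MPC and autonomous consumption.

MPC = 0.73; a = 526

MPC = ΔC/ΔY = (9143.65 − 6621.5)/(11805 − 8350) = 2522.15/3455 = 0.73
a = C − MPC·Y = 6621.5 − 0.73(8350) = 6621.5 − 6095.5 = 526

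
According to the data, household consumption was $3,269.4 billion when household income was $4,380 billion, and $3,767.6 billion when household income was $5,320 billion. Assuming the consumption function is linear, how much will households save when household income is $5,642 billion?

S = 1703.74

MPC = (3767.6 − 3269.4)/(5320 − 4380) = 498.2/940 = 0.53
a = 3269.4 − 0.53(4380) = 3269.4 − 2321.4 = 948
C = 948 + 0.53(5642) = 3938.26
S = 5642 − 3938.26 = 1703.74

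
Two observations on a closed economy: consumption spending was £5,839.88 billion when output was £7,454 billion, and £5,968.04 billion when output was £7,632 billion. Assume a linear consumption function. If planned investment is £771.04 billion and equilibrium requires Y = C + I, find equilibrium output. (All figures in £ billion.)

Y = 4443

MPC = (5968.04 − 5839.88)/(7632 − 7454) = 128.16/178 = 0.72
a = 5839.88 − 0.72(7454) = 473
Equilibrium: Y = 473 + 0.72Y + 771.04
0.28Y = 1244.04, so Y = 1244.04/0.28 = 4443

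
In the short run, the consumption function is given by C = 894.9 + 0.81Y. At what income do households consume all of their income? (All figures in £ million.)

At break-even, C = Y: 894.9 + 0.81Y = Y
0.19Y = 894.9, so Y = 894.9/0.19 = 4710

Y = 4710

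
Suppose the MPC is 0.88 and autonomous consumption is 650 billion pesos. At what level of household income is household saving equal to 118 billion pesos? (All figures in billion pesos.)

S = Y − C = -650 + 0.12Y
-650 + 0.12Y = 118, so 0.12Y = 768 and Y = 6400

Y = 6400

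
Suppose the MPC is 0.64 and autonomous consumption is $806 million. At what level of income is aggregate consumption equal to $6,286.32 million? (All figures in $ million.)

806 + 0.64Y = 6286.32
0.64Y = 5480.32, so Y = 5480.32/0.64 = 8563

Y = 8563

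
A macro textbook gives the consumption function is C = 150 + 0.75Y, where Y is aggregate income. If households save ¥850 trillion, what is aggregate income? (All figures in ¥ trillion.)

S = Y − C = -150 + 0.25Y
-150 + 0.25Y = 850, so 0.25Y = 1000 and Y = 4000

Y = 4000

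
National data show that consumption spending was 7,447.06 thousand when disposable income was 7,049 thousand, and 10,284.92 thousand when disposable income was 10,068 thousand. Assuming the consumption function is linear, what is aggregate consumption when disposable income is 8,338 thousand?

C = 8658.72

MPC = (10284.92 − 7447.06)/(10068 − 7049) = 2837.86/3019 = 0.94
a = 7447.06 − 0.94(7049) = 7447.06 − 6626.06 = 821
C = 821 + 0.94(8338) = 821 + 7837.72 = 8658.72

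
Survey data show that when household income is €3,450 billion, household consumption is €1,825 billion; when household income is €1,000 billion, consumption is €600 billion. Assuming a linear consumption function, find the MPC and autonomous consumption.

MPC = ΔC/ΔY = (1825 − 600)/(3450 − 1000) = 1225/2450 = 0.5
a = C − MPC·Y = 600 − 0.5(1000) = 600 − 500 = 100

MPC = 0.5; a = 100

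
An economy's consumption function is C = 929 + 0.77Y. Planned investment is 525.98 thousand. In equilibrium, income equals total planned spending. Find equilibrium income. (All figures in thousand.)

Y = 6326

Y = C + I = 929 + 0.77Y + 525.98
Y − 0.77Y = 1454.98
0.23Y = 1454.98, so Y = 1454.98/0.23 = 6326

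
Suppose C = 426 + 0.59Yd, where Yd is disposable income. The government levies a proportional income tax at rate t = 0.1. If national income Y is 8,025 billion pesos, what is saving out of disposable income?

S = 2535.225

Yd = (1 − 0.1)(8025) = 0.9(8025) = 7222.5
C = 426 + 0.59(7222.5) = 426 + 4261.275 = 4687.275
S = Yd − C = 7222.5 − 4687.275 = 2535.225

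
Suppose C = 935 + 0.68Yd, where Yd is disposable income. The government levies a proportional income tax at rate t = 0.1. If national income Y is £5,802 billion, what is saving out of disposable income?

S = 735.976

Yd = (1 − 0.1)(5802) = 0.9(5802) = 5221.8
C = 935 + 0.68(5221.8) = 935 + 3550.824 = 4485.824
S = Yd − C = 5221.8 − 4485.824 = 735.976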